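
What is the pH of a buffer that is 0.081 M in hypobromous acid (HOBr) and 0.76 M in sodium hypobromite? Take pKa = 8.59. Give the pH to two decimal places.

pH = 9.56

Using pH = pKa + log([base]/[acid]) with [base]/[acid] = 0.76/0.081:
pH = 8.59 + (+0.972) = 9.56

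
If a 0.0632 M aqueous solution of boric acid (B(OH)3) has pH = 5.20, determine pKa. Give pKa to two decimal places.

[H+] = 10^(-5.20) = 6.31 × 10^-6 M
At equilibrium [HA] = 0.0632 − 6.31 × 10^-6 = 6.32 × 10^-2 M
Ka = [H+][A-]/[HA] = (6.31 × 10^-6)² / 6.32 × 10^-2 = 6.30 × 10^-10
pKa = -log(6.30 × 10^-10) = 9.20

pKa = 9.20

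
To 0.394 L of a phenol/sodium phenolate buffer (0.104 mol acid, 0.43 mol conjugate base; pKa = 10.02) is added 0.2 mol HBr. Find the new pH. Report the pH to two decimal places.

After neutralization: n(C6H5OH) = 0.304 mol, n(C6H5O-) = 0.23 mol.
Henderson–Hasselbalch with mole ratio 0.23/0.304: pH = 10.02 + (-0.121)

pH = 9.90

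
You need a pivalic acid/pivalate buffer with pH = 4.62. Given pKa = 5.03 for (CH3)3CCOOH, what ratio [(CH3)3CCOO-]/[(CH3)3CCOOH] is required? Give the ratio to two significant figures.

pH = pKa + log(r) ⇒ log(r) = 4.62 − 5.03 = -0.41
r = [(CH3)3CCOO-]/[(CH3)3CCOOH] = 10^(-0.41) = 0.389

ratio = 0.39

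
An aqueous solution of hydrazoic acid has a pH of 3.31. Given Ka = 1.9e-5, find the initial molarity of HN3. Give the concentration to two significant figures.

[H+] = 10^(-3.31) = 4.90 × 10^-4 M = x
Ka = x²/(C₀ − x) ⇒ C₀ = x + x²/Ka
C₀ = 4.90 × 10^-4 + (4.90 × 10^-4)²/(1.9 × 10^-5) = 1.31 × 10^-2 M

C₀ = 1.3 × 10^-2 M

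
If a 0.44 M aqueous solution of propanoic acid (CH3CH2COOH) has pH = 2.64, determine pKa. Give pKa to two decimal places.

pKa = 4.92

[H+] = 10^(-2.64) = 2.29 × 10^-3 M
At equilibrium [HA] = 0.44 − 2.29 × 10^-3 = 4.38 × 10^-1 M
Ka = [H+][A-]/[HA] = (2.29 × 10^-3)² / 4.38 × 10^-1 = 1.20 × 10^-5
pKa = -log(1.20 × 10^-5) = 4.92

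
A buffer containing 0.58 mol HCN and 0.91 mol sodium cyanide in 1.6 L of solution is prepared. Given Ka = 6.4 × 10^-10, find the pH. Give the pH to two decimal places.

pKa = −log(6.4 × 10^-10) = 9.194
pH = pKa + log([A⁻]/[HA]) = 9.194 + log(0.91/0.58)
pH = 9.194 + (+0.196) = 9.39

pH = 9.39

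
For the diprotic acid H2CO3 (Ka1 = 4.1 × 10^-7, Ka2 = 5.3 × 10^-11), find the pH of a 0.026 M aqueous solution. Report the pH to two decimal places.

pH = 3.99

Ka1 ≫ Ka2, so treat the first dissociation as the only significant source of H+.
Ka1 = x²/(0.026 − x) = 4.1 × 10^-7
x ≈ √(4.1 × 10^-7 × 0.026) = 1.03 × 10^-4 M
pH = −log(1.03 × 10^-4) = 3.99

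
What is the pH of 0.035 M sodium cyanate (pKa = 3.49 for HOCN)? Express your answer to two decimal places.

OCN- is the conjugate base of the weak acid HOCN.
Ka = 10^(−3.49) = 3.24 × 10^-4
Kb = Kw/Ka = 1.0×10^-14 / 3.24 × 10^-4 = 3.09 × 10^-11
From the ICE table, Kb = [OH-]²/(0.035 − [OH-]) = 3.09 × 10^-11.
Since Kb ≪ C₀, [OH-] ≈ √(Kb·C₀) = 1.04 × 10^-6 M.
([OH-]/C₀ = 0.003% < 5%, so the approximation holds.)
pOH = 5.98, so pH = 14.00 − pOH = 8.02

pH = 8.02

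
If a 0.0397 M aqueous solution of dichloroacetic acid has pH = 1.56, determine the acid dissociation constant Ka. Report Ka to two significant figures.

Ka = 6.2 × 10^-2

[H+] = 10^(-1.56) = 2.75 × 10^-2 M
At equilibrium [HA] = 0.0397 − 2.75 × 10^-2 = 1.22 × 10^-2 M
Ka = [H+][A-]/[HA] = (2.75 × 10^-2)² / 1.22 × 10^-2 = 6.2 × 10^-2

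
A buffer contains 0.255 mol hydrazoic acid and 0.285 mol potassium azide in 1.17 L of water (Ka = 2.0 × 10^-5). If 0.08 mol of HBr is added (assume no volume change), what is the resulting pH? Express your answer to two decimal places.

pH = 4.49

Added H+ converts N3- to HN3: HN3 → 0.335 mol, N3- → 0.205 mol.
pKa = −log(2.0 × 10^-5) = 4.699
pH = pKa + log([A⁻]/[HA]) = 4.699 + log(0.205/0.335) = 4.699 -0.213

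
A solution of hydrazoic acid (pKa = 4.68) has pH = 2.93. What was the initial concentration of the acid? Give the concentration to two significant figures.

[H+] = 10^(-2.93) = 1.17 × 10^-3 M = x
Ka = 10^(−4.68) = 2.09 × 10^-5
Ka = x²/(C₀ − x) ⇒ C₀ = x + x²/Ka
C₀ = 1.17 × 10^-3 + (1.17 × 10^-3)²/(2.09 × 10^-5) = 6.67 × 10^-2 M

C₀ = 6.7 × 10^-2 M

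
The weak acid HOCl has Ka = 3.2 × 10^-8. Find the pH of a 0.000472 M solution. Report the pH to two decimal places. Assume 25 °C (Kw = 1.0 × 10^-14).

HOCl ⇌ OCl- + H+
Let x = [H+] at equilibrium. Ka = x²/(0.000472 − x).
Neglecting x in the denominator: x = √(3.2 × 10^-8 × 0.000472) = 3.89 × 10^-6 M
(x/C₀ = 0.82% < 5%, so the approximation holds.)
pH = −log(3.89 × 10^-6) = 5.41

pH = 5.41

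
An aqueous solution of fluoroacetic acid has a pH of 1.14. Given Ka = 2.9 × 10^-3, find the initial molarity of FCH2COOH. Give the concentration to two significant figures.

C₀ = 1.9 M

[H+] = 10^(-1.14) = 7.24 × 10^-2 M = x
Ka = x²/(C₀ − x) ⇒ C₀ = x + x²/Ka
C₀ = 7.24 × 10^-2 + (7.24 × 10^-2)²/(2.9 × 10^-3) = 1.88 M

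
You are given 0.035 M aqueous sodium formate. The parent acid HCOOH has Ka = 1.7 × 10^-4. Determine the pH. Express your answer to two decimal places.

pH = 8.16

HCOO- is the conjugate base of the weak acid HCOOH.
Kb = Kw/Ka = 1.0×10^-14 / 1.7 × 10^-4 = 5.88 × 10^-11
From the ICE table, Kb = x²/(0.035 − x) = 5.88 × 10^-11.
Assume x ≪ 0.035: x ≈ √(5.88 × 10^-11 × 0.035) = 1.43 × 10^-6 M
(x/C₀ = 0.0041% < 5%, so the approximation holds.)
pOH = 5.84, so pH = 14.00 − pOH = 8.16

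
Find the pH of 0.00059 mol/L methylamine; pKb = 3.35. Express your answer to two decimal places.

CH3NH2 + H2O ⇌ CH3NH3+ + OH-
Kb = 10^(−3.35) = 4.47 × 10^-4
Kb = [OH-]²/(0.00059 − [OH-]) = 4.47 × 10^-4
Here C₀/Kb ≈ 1.32, so the small-[OH-] approximation fails. Use the quadratic:
[OH-] = (−Kb + √(Kb² + 4·Kb·C₀))/2 = 3.37 × 10^-4 M
pOH = −log(3.37 × 10^-4) = 3.47; pH = 14.00 − 3.47 = 10.53

pH = 10.53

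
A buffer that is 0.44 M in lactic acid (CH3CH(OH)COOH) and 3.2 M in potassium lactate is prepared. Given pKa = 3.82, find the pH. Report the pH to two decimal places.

Using pH = pKa + log([base]/[acid]) with [base]/[acid] = 3.2/0.44:
pH = 3.82 + (+0.862) = 4.68

pH = 4.68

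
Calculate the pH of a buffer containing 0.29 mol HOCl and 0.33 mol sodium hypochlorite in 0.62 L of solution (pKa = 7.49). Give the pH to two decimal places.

Using pH = pKa + log([base]/[acid]) with [base]/[acid] = 0.33/0.29:
pH = 7.49 + (+0.056) = 7.55

pH = 7.55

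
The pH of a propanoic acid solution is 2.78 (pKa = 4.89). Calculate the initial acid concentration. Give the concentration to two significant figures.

[H+] = 10^(-2.78) = 1.66 × 10^-3 M = x
Ka = 10^(−4.89) = 1.29 × 10^-5
Ka = x²/(C₀ − x) ⇒ C₀ = x + x²/Ka
C₀ = 1.66 × 10^-3 + (1.66 × 10^-3)²/(1.29 × 10^-5) = 2.15 × 10^-1 M

C₀ = 2.2 × 10^-1 M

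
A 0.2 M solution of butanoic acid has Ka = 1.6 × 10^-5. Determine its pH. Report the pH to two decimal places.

pH = 2.75

CH3(CH2)2COOH ⇌ CH3(CH2)2COO- + H+
From the ICE table, Ka = x²/(0.2 − x) = 1.6 × 10^-5.
Assume x ≪ 0.2: x ≈ √(1.6 × 10^-5 × 0.2) = 1.79 × 10^-3 M
Check: 0.89% ionized — well under 5%, approximation valid.
pH = −log[H+] = −log(1.79 × 10^-3) = 2.75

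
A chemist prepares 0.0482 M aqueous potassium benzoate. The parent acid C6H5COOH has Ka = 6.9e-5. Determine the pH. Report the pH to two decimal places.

C6H5COO- is the conjugate base of the weak acid C6H5COOH.
Kb = Kw/Ka = 1.0×10^-14 / 6.9 × 10^-5 = 1.45 × 10^-10
Kb = x²/(0.0482 − x) = 1.45 × 10^-10
Assume x ≪ 0.0482: x ≈ √(1.45 × 10^-10 × 0.0482) = 2.64 × 10^-6 M
pOH = −log(2.64 × 10^-6) = 5.58; pH = 14.00 − 5.58 = 8.42

pH = 8.42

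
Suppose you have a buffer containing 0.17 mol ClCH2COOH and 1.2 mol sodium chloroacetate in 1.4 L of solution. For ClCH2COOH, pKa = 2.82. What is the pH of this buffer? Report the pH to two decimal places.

pH = pKa + log([A⁻]/[HA]) = 2.82 + log(1.2/0.17)
pH = 2.82 + (+0.849) = 3.67

pH = 3.67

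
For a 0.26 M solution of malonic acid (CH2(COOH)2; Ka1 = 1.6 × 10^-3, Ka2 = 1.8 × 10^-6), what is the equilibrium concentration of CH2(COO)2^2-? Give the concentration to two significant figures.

First ionization gives [H+] ≈ [CH2(COOH)COO-] = 1.96 × 10^-2 M.
Second step: Ka2 = [H+][CH2(COO)2^2-]/[CH2(COOH)COO-] ≈ [CH2(COO)2^2-] (since [H+] ≈ [CH2(COOH)COO-]).
So [CH2(COO)2^2-] ≈ Ka2.

1.8 × 10^-6 M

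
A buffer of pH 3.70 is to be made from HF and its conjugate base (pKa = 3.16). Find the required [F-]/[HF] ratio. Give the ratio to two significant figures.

ratio = 3.5

pH = pKa + log(r) ⇒ log(r) = 3.70 − 3.16 = +0.54
r = [F-]/[HF] = 10^(+0.54) = 3.47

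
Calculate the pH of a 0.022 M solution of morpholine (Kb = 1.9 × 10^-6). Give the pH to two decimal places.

pH = 10.31

C4H8ONH + H2O ⇌ C4H8ONH2+ + OH-
Kb = [OH-]²/(0.022 − [OH-]) = 1.9 × 10^-6
Neglecting [OH-] in the denominator: [OH-] = √(1.9 × 10^-6 × 0.022) = 2.04 × 10^-4 M
pOH = 3.69, so pH = 14.00 − pOH = 10.31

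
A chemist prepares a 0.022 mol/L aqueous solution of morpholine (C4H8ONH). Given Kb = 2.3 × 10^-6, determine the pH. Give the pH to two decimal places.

C4H8ONH + H2O ⇌ C4H8ONH2+ + OH-
From the ICE table, Kb = [OH-]²/(0.022 − [OH-]) = 2.3 × 10^-6.
Neglecting [OH-] in the denominator: [OH-] = √(2.3 × 10^-6 × 0.022) = 2.25 × 10^-4 M
pOH = 3.65, so pH = 14.00 − pOH = 10.35

pH = 10.35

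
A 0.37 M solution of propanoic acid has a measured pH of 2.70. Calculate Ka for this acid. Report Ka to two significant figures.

[H+] = 10^(-2.70) = 2.00 × 10^-3 M
At equilibrium [HA] = 0.37 − 2.00 × 10^-3 = 3.68 × 10^-1 M
Ka = [H+][A-]/[HA] = (2.00 × 10^-3)² / 3.68 × 10^-1 = 1.1 × 10^-5

Ka = 1.1 × 10^-5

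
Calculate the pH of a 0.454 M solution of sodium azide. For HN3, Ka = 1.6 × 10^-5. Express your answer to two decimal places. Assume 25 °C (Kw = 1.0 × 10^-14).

N3- is the conjugate base of the weak acid HN3.
Kb = Kw/Ka = 1.0×10^-14 / 1.6 × 10^-5 = 6.25 × 10^-10
Kb = [OH-]²/(0.454 − [OH-]) = 6.25 × 10^-10
Since Kb ≪ C₀, [OH-] ≈ √(Kb·C₀) = 1.68 × 10^-5 M.
pOH = 4.77, so pH = 14.00 − pOH = 9.23

pH = 9.23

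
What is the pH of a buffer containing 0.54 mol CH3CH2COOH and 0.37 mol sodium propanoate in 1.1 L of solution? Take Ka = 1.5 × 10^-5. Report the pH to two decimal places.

pKa = −log(1.5 × 10^-5) = 4.824
pH = pKa + log([A⁻]/[HA]) = 4.824 + log(0.37/0.54)
pH = 4.824 + (-0.164) = 4.66

pH = 4.66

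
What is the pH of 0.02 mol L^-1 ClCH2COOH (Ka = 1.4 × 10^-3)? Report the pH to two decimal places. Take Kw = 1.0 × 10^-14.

pH = 2.33

ClCH2COOH ⇌ ClCH2COO- + H+
From the ICE table, Ka = x²/(0.02 − x) = 1.4 × 10^-3.
The 5% rule fails; solving x² + Ka·x − Ka·C₀ = 0 exactly:
x = [−0.0014 + √(0.0014² + 0.000112)]/2 = 4.64 × 10^-3 M
pH = −log[H+] = −log(4.64 × 10^-3) = 2.33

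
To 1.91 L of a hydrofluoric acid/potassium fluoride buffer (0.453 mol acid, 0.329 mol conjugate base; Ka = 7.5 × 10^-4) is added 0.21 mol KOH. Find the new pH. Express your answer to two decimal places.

pH = 3.47

After neutralization: n(HF) = 0.243 mol, n(F-) = 0.539 mol.
pKa = −log(7.5 × 10^-4) = 3.125
pH = pKa + log([A⁻]/[HA]) = 3.125 + log(0.539/0.243) = 3.125 +0.346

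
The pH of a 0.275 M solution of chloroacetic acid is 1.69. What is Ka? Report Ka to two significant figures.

[H+] = 10^(-1.69) = 2.04 × 10^-2 M
At equilibrium [HA] = 0.275 − 2.04 × 10^-2 = 2.55 × 10^-1 M
Ka = [H+][A-]/[HA] = (2.04 × 10^-2)² / 2.55 × 10^-1 = 1.6 × 10^-3

Ka = 1.6 × 10^-3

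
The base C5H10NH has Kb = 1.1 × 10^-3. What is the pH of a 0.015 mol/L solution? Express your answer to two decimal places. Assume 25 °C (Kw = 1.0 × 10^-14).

pH = 11.55

C5H10NH + H2O ⇌ C5H10NH2+ + OH-
From the ICE table, Kb = [OH-]²/(0.015 − [OH-]) = 1.1 × 10^-3.
[OH-] is not negligible relative to C₀; solve [OH-]² + 0.0011·[OH-] − 1.65e-05 = 0.
[OH-] = [−0.0011 + √(0.0011² + 6.6e-05)]/2 = 3.55 × 10^-3 M
pOH = 2.45, so pH = 14.00 − pOH = 11.55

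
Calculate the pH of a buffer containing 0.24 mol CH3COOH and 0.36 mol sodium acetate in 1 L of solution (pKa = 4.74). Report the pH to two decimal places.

pH = 4.92

Henderson–Hasselbalch: pH = pKa + log([CH3COO-]/[CH3COOH]) = 4.74 + log(0.36/0.24)
pH = 4.74 + (+0.176) = 4.92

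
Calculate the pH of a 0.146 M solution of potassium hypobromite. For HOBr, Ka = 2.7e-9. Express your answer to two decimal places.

pH = 10.87

OBr- is the conjugate base of the weak acid HOBr.
Kb = Kw/Ka = 1.0×10^-14 / 2.7 × 10^-9 = 3.70 × 10^-6
From the ICE table, Kb = x²/(0.146 − x) = 3.70 × 10^-6.
Since Kb ≪ C₀, x ≈ √(Kb·C₀) = 7.35 × 10^-4 M.
Check: 0.5% ionized — well under 5%, approximation valid.
pOH = −log(7.35 × 10^-4) = 3.13; pH = 14.00 − 3.13 = 10.87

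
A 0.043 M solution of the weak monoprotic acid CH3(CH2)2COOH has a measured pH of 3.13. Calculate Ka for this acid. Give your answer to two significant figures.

Ka = 1.3 × 10^-5

[H+] = 10^(-3.13) = 7.41 × 10^-4 M
At equilibrium [HA] = 0.043 − 7.41 × 10^-4 = 4.23 × 10^-2 M
Ka = [H+][A-]/[HA] = (7.41 × 10^-4)² / 4.23 × 10^-2 = 1.3 × 10^-5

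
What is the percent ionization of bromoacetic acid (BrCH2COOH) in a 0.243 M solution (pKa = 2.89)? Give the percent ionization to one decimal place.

BrCH2COOH ⇌ BrCH2COO- + H+; let x = [H+] at equilibrium.
Ka = 10^(−2.89) = 1.29 × 10^-3
Solve x² + 0.00129x − 0.000313 = 0 → x = 1.71 × 10^-2 M
Fraction ionized = 1.71 × 10^-2 / 0.243 = 0.0704 → 7.0%

7.0%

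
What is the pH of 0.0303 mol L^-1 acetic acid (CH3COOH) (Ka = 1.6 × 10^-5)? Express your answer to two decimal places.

CH3COOH ⇌ CH3COO- + H+
Let x = [H+] at equilibrium. Ka = x²/(0.0303 − x).
Neglecting x in the denominator: x = √(1.6 × 10^-5 × 0.0303) = 6.96 × 10^-4 M
pH = −log[H+] = −log(6.96 × 10^-4) = 3.16

pH = 3.16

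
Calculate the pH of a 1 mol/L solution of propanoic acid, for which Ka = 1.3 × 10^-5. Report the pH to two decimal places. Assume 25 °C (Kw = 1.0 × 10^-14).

CH3CH2COOH ⇌ CH3CH2COO- + H+
Ka = x²/(1 − x) = 1.3 × 10^-5
Since Ka ≪ C₀, x ≈ √(Ka·C₀) = 3.61 × 10^-3 M.
(x/C₀ = 0.36% < 5%, so the approximation holds.)
pH = −log[H+] = −log(3.61 × 10^-3) = 2.44

pH = 2.44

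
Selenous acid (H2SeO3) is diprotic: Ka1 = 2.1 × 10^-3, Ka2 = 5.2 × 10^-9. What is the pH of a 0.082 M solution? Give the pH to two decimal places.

pH = 1.92

Since Ka1 ≫ Ka2, the first ionization dominates [H+].
Ka1 = x²/(0.082 − x) = 2.1 × 10^-3
Solving the quadratic: x = (−Ka1 + √(Ka1² + 4·Ka1·C₀))/2 = 1.21 × 10^-2 M
pH = −log(1.21 × 10^-2) = 1.92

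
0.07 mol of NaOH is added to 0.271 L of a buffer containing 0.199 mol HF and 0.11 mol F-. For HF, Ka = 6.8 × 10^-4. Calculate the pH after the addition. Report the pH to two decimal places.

OH- converts HF to F-: HF → 0.129 mol, F- → 0.18 mol.
pKa = −log(6.8 × 10^-4) = 3.167
pH = pKa + log([A⁻]/[HA]) = 3.167 + log(0.18/0.129) = 3.167 +0.145

pH = 3.31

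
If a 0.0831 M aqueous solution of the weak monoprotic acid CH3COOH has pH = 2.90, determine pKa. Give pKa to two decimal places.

pKa = 4.71

[H+] = 10^(-2.90) = 1.26 × 10^-3 M
At equilibrium [HA] = 0.0831 − 1.26 × 10^-3 = 8.18 × 10^-2 M
Ka = [H+][A-]/[HA] = (1.26 × 10^-3)² / 8.18 × 10^-2 = 1.94 × 10^-5
pKa = -log(1.94 × 10^-5) = 4.71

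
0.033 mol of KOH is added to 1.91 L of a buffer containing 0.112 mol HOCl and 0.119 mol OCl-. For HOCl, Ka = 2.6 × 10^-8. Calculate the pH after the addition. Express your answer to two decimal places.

pH = 7.87

After neutralization: n(HOCl) = 0.079 mol, n(OCl-) = 0.152 mol.
pKa = −log(2.6 × 10^-8) = 7.585
Henderson–Hasselbalch with mole ratio 0.152/0.079: pH = 7.585 + (+0.284)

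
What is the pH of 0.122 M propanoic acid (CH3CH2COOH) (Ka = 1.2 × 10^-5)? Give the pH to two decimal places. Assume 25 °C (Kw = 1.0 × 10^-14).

CH3CH2COOH ⇌ CH3CH2COO- + H+
From the ICE table, Ka = x²/(0.122 − x) = 1.2 × 10^-5.
Neglecting x in the denominator: x = √(1.2 × 10^-5 × 0.122) = 1.21 × 10^-3 M
pH = −log[H+] = −log(1.21 × 10^-3) = 2.92

pH = 2.92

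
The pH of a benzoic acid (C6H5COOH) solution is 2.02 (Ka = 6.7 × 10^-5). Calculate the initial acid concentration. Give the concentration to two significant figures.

[H+] = 10^(-2.02) = 9.55 × 10^-3 M = x
Ka = x²/(C₀ − x) ⇒ C₀ = x + x²/Ka
C₀ = 9.55 × 10^-3 + (9.55 × 10^-3)²/(6.7 × 10^-5) = 1.37 M

C₀ = 1.4 M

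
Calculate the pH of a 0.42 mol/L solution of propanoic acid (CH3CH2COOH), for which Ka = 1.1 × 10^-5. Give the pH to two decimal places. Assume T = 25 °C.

pH = 2.67

CH3CH2COOH ⇌ CH3CH2COO- + H+
Ka = [H+]²/(0.42 − [H+]) = 1.1 × 10^-5
Neglecting [H+] in the denominator: [H+] = √(1.1 × 10^-5 × 0.42) = 2.15 × 10^-3 M
Check: 0.51% ionized — well under 5%, approximation valid.
pH = −log(2.15 × 10^-3) = 2.67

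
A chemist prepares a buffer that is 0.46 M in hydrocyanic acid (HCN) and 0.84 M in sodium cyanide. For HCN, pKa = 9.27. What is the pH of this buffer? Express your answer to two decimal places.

Using pH = pKa + log([base]/[acid]) with [base]/[acid] = 0.84/0.46:
pH = 9.27 + (+0.262) = 9.53

pH = 9.53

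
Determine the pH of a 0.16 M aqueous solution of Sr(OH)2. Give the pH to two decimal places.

Sr(OH)2 is a strong base (each formula unit releases 2 OH-); [OH-] = 0.32 M.
pOH = -log(0.32) = 0.49
pH = 14.00 - 0.49 = 13.51

pH = 13.51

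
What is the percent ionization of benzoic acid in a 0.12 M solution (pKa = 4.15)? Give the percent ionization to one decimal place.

C6H5COOH ⇌ C6H5COO- + H+; let x = [H+] at equilibrium.
Ka = 10^(−4.15) = 7.08 × 10^-5
x ≈ √(Ka·C₀) = √(7.08 × 10^-5 × 0.12) = 2.91 × 10^-3 M
Fraction ionized = 2.91 × 10^-3 / 0.12 = 0.0242 → 2.4%

2.4%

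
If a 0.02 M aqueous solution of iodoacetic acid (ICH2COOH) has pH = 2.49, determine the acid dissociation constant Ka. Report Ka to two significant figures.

[H+] = 10^(-2.49) = 3.24 × 10^-3 M
At equilibrium [HA] = 0.02 − 3.24 × 10^-3 = 1.68 × 10^-2 M
Ka = [H+][A-]/[HA] = (3.24 × 10^-3)² / 1.68 × 10^-2 = 6.2 × 10^-4

Ka = 6.2 × 10^-4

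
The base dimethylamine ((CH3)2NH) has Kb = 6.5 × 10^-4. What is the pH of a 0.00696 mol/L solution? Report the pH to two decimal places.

(CH3)2NH + H2O ⇌ (CH3)2NH2+ + OH-
From the ICE table, Kb = [OH-]²/(0.00696 − [OH-]) = 6.5 × 10^-4.
Here C₀/Kb ≈ 10.7, so the small-[OH-] approximation fails. Use the quadratic:
[OH-] = [−0.00065 + √(0.00065² + 1.81e-05)]/2 = 1.83 × 10^-3 M
pOH = 2.74, so pH = 14.00 − pOH = 11.26

pH = 11.26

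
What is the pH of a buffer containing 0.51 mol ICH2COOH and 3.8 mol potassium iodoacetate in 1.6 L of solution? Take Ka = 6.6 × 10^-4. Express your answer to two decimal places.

pKa = −log(6.6 × 10^-4) = 3.180
Using pH = pKa + log([base]/[acid]) with [base]/[acid] = 3.8/0.51:
pH = 3.180 + (+0.872) = 4.05

pH = 4.05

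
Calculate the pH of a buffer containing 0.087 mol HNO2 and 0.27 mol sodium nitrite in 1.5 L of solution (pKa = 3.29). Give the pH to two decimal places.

pH = 3.78

pH = pKa + log([A⁻]/[HA]) = 3.29 + log(0.27/0.087)
pH = 3.29 + (+0.492) = 3.78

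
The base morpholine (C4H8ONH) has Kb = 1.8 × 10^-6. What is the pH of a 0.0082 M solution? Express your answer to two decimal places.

pH = 10.08

C4H8ONH + H2O ⇌ C4H8ONH2+ + OH-
Kb = [OH-]²/(0.0082 − [OH-]) = 1.8 × 10^-6
Assume [OH-] ≪ 0.0082: [OH-] ≈ √(1.8 × 10^-6 × 0.0082) = 1.21 × 10^-4 M
pOH = 3.92, so pH = 14.00 − pOH = 10.08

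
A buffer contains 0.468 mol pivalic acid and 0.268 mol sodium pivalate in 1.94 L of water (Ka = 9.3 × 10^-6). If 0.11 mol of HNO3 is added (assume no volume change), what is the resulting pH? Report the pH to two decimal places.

pH = 4.47

After neutralization: n((CH3)3CCOOH) = 0.578 mol, n((CH3)3CCOO-) = 0.158 mol.
pKa = −log(9.3 × 10^-6) = 5.032
Henderson–Hasselbalch with mole ratio 0.158/0.578: pH = 5.032 + (-0.563)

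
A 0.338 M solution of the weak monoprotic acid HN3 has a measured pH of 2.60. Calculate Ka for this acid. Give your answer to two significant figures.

Ka = 1.9 × 10^-5

[H+] = 10^(-2.60) = 2.51 × 10^-3 M
At equilibrium [HA] = 0.338 − 2.51 × 10^-3 = 3.35 × 10^-1 M
Ka = [H+][A-]/[HA] = (2.51 × 10^-3)² / 3.35 × 10^-1 = 1.9 × 10^-5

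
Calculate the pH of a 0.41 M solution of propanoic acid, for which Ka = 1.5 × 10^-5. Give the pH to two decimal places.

pH = 2.61

CH3CH2COOH ⇌ CH3CH2COO- + H+
Ka = x²/(0.41 − x) = 1.5 × 10^-5
Since Ka ≪ C₀, x ≈ √(Ka·C₀) = 2.48 × 10^-3 M.
(x/C₀ = 0.6% < 5%, so the approximation holds.)
pH = −log[H+] = −log(2.48 × 10^-3) = 2.61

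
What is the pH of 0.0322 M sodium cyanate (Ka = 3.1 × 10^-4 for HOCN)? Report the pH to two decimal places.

OCN- is the conjugate base of the weak acid HOCN.
Kb = Kw/Ka = 1.0×10^-14 / 3.1 × 10^-4 = 3.23 × 10^-11
From the ICE table, Kb = [OH-]²/(0.0322 − [OH-]) = 3.23 × 10^-11.
Since Kb ≪ C₀, [OH-] ≈ √(Kb·C₀) = 1.02 × 10^-6 M.
pOH = 5.99, so pH = 14.00 − pOH = 8.01

pH = 8.01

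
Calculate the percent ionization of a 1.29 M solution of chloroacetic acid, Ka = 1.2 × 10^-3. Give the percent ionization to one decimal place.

3.0%

ClCH2COOH ⇌ ClCH2COO- + H+; let x = [H+] at equilibrium.
x ≈ √(Ka·C₀) = √(1.2 × 10^-3 × 1.29) = 3.93 × 10^-2 M
% ionization = x/C₀ × 100% = 3.93 × 10^-2/1.29 × 100% = 3.0%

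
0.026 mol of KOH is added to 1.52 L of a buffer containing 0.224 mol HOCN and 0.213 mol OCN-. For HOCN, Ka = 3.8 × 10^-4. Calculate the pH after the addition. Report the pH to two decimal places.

After neutralization: n(HOCN) = 0.198 mol, n(OCN-) = 0.239 mol.
pKa = −log(3.8 × 10^-4) = 3.420
Henderson–Hasselbalch with mole ratio 0.239/0.198: pH = 3.420 + (+0.082)

pH = 3.50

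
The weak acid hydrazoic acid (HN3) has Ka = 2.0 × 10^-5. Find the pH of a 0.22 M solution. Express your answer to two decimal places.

HN3 ⇌ N3- + H+
Ka = x²/(0.22 − x) = 2.0 × 10^-5
Neglecting x in the denominator: x = √(2.0 × 10^-5 × 0.22) = 2.10 × 10^-3 M
(x/C₀ = 0.95% < 5%, so the approximation holds.)
pH = −log[H+] = −log(2.10 × 10^-3) = 2.68

pH = 2.68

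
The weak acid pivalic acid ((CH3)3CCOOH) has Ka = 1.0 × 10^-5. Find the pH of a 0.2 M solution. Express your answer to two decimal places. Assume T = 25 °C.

pH = 2.85

(CH3)3CCOOH ⇌ (CH3)3CCOO- + H+
Ka = x²/(0.2 − x) = 1.0 × 10^-5
Assume x ≪ 0.2: x ≈ √(1.0 × 10^-5 × 0.2) = 1.41 × 10^-3 M
(x/C₀ = 0.71% < 5%, so the approximation holds.)
pH = −log(1.41 × 10^-3) = 2.85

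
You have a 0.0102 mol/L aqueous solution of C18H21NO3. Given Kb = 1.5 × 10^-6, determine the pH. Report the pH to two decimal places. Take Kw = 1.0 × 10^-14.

pH = 10.09

C18H21NO3 + H2O ⇌ C18H22NO3+ + OH-
Kb = [OH-]²/(0.0102 − [OH-]) = 1.5 × 10^-6
Neglecting [OH-] in the denominator: [OH-] = √(1.5 × 10^-6 × 0.0102) = 1.24 × 10^-4 M
pOH = 3.91, so pH = 14.00 − pOH = 10.09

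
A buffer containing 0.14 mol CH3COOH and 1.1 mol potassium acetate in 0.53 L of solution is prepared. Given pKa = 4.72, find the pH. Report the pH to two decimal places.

Using pH = pKa + log([base]/[acid]) with [base]/[acid] = 1.1/0.14:
pH = 4.72 + (+0.895) = 5.62

pH = 5.62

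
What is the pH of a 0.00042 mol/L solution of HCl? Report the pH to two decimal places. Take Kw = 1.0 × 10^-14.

pH = 3.38

HCl is a strong acid and dissociates completely, so [H+] = 0.00042 M.
pH = -log(0.00042) = 3.38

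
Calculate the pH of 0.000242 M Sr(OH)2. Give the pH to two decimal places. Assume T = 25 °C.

pH = 10.68

Sr(OH)2 is a strong base (each formula unit releases 2 OH-); [OH-] = 0.000484 M.
pOH = -log(0.000484) = 3.32
pH = 14.00 - 3.32 = 10.68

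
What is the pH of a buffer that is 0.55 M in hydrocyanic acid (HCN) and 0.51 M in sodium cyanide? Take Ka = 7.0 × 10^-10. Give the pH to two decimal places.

pKa = −log(7.0 × 10^-10) = 9.155
Henderson–Hasselbalch: pH = pKa + log([CN-]/[HCN]) = 9.155 + log(0.51/0.55)
pH = 9.155 + (-0.033) = 9.12

pH = 9.12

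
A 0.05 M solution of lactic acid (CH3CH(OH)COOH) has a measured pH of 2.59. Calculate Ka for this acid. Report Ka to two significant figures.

Ka = 1.4 × 10^-4

[H+] = 10^(-2.59) = 2.57 × 10^-3 M
At equilibrium [HA] = 0.05 − 2.57 × 10^-3 = 4.74 × 10^-2 M
Ka = [H+][A-]/[HA] = (2.57 × 10^-3)² / 4.74 × 10^-2 = 1.4 × 10^-4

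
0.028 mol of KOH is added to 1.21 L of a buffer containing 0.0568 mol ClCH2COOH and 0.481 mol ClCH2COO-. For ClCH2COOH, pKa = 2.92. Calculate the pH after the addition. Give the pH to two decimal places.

After neutralization: n(ClCH2COOH) = 0.0288 mol, n(ClCH2COO-) = 0.509 mol.
Henderson–Hasselbalch with mole ratio 0.509/0.0288: pH = 2.92 + (+1.247)

pH = 4.17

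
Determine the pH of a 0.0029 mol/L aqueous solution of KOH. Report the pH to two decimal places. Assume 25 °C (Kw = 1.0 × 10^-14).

pH = 11.46

KOH is a strong base; [OH-] = 0.0029 M.
pOH = -log(0.0029) = 2.54
pH = 14.00 - 2.54 = 11.46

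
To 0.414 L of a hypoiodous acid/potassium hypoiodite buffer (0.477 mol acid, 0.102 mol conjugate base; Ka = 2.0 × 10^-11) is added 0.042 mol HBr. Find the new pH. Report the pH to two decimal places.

After neutralization: n(HOI) = 0.519 mol, n(OI-) = 0.06 mol.
pKa = −log(2.0 × 10^-11) = 10.699
pH = pKa + log(n_OI-/n_HOI) = 10.699 + log(0.06/0.519) = 10.699 + (-0.937)

pH = 9.76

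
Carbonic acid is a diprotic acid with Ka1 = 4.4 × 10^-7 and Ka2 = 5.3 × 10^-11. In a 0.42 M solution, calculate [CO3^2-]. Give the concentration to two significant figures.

First ionization gives [H+] ≈ [HCO3-] = 4.30 × 10^-4 M.
Second step: Ka2 = [H+][CO3^2-]/[HCO3-] ≈ [CO3^2-] (since [H+] ≈ [HCO3-]).
So [CO3^2-] ≈ Ka2.

5.3 × 10^-11 M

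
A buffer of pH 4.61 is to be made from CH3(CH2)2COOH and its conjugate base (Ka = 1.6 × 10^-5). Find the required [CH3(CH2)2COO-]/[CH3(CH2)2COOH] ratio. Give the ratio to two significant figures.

pKa = -log(1.6 × 10^-5) = 4.796
pH = pKa + log(r) ⇒ log(r) = 4.61 − 4.796 = -0.186
r = [CH3(CH2)2COO-]/[CH3(CH2)2COOH] = 10^(-0.186) = 0.652

ratio = 0.65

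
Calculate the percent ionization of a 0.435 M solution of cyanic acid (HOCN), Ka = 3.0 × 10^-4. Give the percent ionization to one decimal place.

HOCN ⇌ OCN- + H+; let x = [H+] at equilibrium.
x ≈ √(Ka·C₀) = √(3.0 × 10^-4 × 0.435) = 1.14 × 10^-2 M
Fraction ionized = 1.14 × 10^-2 / 0.435 = 0.0262 → 2.6%

2.6%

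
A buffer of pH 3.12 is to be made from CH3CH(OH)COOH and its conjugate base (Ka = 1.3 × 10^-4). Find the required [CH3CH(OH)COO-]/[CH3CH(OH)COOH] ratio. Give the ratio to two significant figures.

pKa = -log(1.3 × 10^-4) = 3.886
pH = pKa + log(r) ⇒ log(r) = 3.12 − 3.886 = -0.766
r = [CH3CH(OH)COO-]/[CH3CH(OH)COOH] = 10^(-0.766) = 0.171

ratio = 0.17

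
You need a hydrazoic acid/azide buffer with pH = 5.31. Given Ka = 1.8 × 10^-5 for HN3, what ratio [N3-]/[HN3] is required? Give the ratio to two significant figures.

ratio = 3.7

pKa = -log(1.8 × 10^-5) = 4.745
pH = pKa + log(r) ⇒ log(r) = 5.31 − 4.745 = +0.565
r = [N3-]/[HN3] = 10^(+0.565) = 3.67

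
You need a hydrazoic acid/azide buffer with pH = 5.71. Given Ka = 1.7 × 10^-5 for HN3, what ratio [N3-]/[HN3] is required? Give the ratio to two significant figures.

pKa = -log(1.7 × 10^-5) = 4.770
pH = pKa + log(r) ⇒ log(r) = 5.71 − 4.770 = +0.940
r = [N3-]/[HN3] = 10^(+0.940) = 8.71

ratio = 8.7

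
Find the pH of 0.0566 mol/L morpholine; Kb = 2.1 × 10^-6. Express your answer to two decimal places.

C4H8ONH + H2O ⇌ C4H8ONH2+ + OH-
Kb = [OH-]²/(0.0566 − [OH-]) = 2.1 × 10^-6
Neglecting [OH-] in the denominator: [OH-] = √(2.1 × 10^-6 × 0.0566) = 3.45 × 10^-4 M
([OH-]/C₀ = 0.61% < 5%, so the approximation holds.)
pOH = 3.46, so pH = 14.00 − pOH = 10.54

pH = 10.54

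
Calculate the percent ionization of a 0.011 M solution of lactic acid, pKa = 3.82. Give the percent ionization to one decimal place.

CH3CH(OH)COOH ⇌ CH3CH(OH)COO- + H+; let x = [H+] at equilibrium.
Ka = 10^(−3.82) = 1.51 × 10^-4
Solve x² + 0.000151x − 1.66e-06 = 0 → x = 1.22 × 10^-3 M
Fraction ionized = 1.22 × 10^-3 / 0.011 = 0.1109 → 11.1%

11.1%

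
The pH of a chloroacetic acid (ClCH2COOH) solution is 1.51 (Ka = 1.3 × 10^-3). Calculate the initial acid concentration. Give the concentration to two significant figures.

C₀ = 7.7 × 10^-1 M

[H+] = 10^(-1.51) = 3.09 × 10^-2 M = x
Ka = x²/(C₀ − x) ⇒ C₀ = x + x²/Ka
C₀ = 3.09 × 10^-2 + (3.09 × 10^-2)²/(1.3 × 10^-3) = 7.65 × 10^-1 M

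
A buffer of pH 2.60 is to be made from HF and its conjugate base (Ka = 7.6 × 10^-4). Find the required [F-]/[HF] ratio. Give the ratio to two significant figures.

pKa = -log(7.6 × 10^-4) = 3.119
pH = pKa + log(r) ⇒ log(r) = 2.60 − 3.119 = -0.519
r = [F-]/[HF] = 10^(-0.519) = 0.303

ratio = 0.30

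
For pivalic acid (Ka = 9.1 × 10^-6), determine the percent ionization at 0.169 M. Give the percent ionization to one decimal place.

(CH3)3CCOOH ⇌ (CH3)3CCOO- + H+; let x = [H+] at equilibrium.
x ≈ √(Ka·C₀) = √(9.1 × 10^-6 × 0.169) = 1.24 × 10^-3 M
Fraction ionized = 1.24 × 10^-3 / 0.169 = 0.0073 → 0.7%

0.7%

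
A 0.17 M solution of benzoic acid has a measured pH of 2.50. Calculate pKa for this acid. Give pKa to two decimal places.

pKa = 4.22

[H+] = 10^(-2.50) = 3.16 × 10^-3 M
At equilibrium [HA] = 0.17 − 3.16 × 10^-3 = 1.67 × 10^-1 M
Ka = [H+][A-]/[HA] = (3.16 × 10^-3)² / 1.67 × 10^-1 = 5.98 × 10^-5
pKa = -log(5.98 × 10^-5) = 4.22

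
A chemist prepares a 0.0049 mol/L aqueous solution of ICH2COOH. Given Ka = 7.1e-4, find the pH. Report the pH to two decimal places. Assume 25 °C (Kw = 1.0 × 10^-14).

ICH2COOH ⇌ ICH2COO- + H+
From the ICE table, Ka = [H+]²/(0.0049 − [H+]) = 7.1 × 10^-4.
The 5% rule fails; solving [H+]² + Ka·[H+] − Ka·C₀ = 0 exactly:
[H+] = [−0.00071 + √(0.00071² + 1.39e-05)]/2 = 1.54 × 10^-3 M
pH = −log(1.54 × 10^-3) = 2.81

pH = 2.81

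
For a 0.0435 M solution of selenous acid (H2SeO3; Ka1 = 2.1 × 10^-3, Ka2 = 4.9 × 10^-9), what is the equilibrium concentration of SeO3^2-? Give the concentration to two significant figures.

First ionization gives [H+] ≈ [HSeO3-] = 8.57 × 10^-3 M.
Second step: Ka2 = [H+][SeO3^2-]/[HSeO3-] ≈ [SeO3^2-] (since [H+] ≈ [HSeO3-]).
So [SeO3^2-] ≈ Ka2.

4.9 × 10^-9 M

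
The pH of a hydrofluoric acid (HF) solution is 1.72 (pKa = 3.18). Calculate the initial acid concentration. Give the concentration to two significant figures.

C₀ = 5.7 × 10^-1 M

[H+] = 10^(-1.72) = 1.91 × 10^-2 M = x
Ka = 10^(−3.18) = 6.61 × 10^-4
Ka = x²/(C₀ − x) ⇒ C₀ = x + x²/Ka
C₀ = 1.91 × 10^-2 + (1.91 × 10^-2)²/(6.61 × 10^-4) = 5.71 × 10^-1 M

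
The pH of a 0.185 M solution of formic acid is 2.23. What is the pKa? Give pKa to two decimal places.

pKa = 3.71

[H+] = 10^(-2.23) = 5.89 × 10^-3 M
At equilibrium [HA] = 0.185 − 5.89 × 10^-3 = 1.79 × 10^-1 M
Ka = [H+][A-]/[HA] = (5.89 × 10^-3)² / 1.79 × 10^-1 = 1.94 × 10^-4
pKa = -log(1.94 × 10^-4) = 3.71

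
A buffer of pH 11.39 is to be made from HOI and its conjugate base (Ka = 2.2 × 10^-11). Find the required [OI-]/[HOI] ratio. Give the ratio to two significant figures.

pKa = -log(2.2 × 10^-11) = 10.658
pH = pKa + log(r) ⇒ log(r) = 11.39 − 10.658 = +0.732
r = [OI-]/[HOI] = 10^(+0.732) = 5.4

ratio = 5.4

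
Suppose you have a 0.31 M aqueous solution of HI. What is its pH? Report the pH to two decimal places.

HI is a strong acid and dissociates completely, so [H+] = 0.31 M.
pH = -log(0.31) = 0.51

pH = 0.51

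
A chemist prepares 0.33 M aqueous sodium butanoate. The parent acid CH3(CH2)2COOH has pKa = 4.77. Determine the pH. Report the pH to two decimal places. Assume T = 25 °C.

CH3(CH2)2COO- is the conjugate base of the weak acid CH3(CH2)2COOH.
Ka = 10^(−4.77) = 1.70 × 10^-5
Kb = Kw/Ka = 1.0×10^-14 / 1.70 × 10^-5 = 5.88 × 10^-10
From the ICE table, Kb = [OH-]²/(0.33 − [OH-]) = 5.88 × 10^-10.
Assume [OH-] ≪ 0.33: [OH-] ≈ √(5.88 × 10^-10 × 0.33) = 1.39 × 10^-5 M
([OH-]/C₀ = 0.0042% < 5%, so the approximation holds.)
pOH = 4.86, so pH = 14.00 − pOH = 9.14

pH = 9.14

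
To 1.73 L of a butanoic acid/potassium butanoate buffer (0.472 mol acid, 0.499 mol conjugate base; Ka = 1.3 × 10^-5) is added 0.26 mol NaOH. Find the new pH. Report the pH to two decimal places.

OH- converts CH3(CH2)2COOH to CH3(CH2)2COO-: CH3(CH2)2COOH → 0.212 mol, CH3(CH2)2COO- → 0.759 mol.
pKa = −log(1.3 × 10^-5) = 4.886
pH = pKa + log([A⁻]/[HA]) = 4.886 + log(0.759/0.212) = 4.886 +0.554

pH = 5.44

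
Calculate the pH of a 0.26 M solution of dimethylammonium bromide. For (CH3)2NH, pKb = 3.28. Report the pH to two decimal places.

(CH3)2NH2+ is the conjugate acid of the weak base (CH3)2NH.
Kb = 10^(−3.28) = 5.25 × 10^-4
Ka = Kw/Kb = 1.0×10^-14 / 5.25 × 10^-4 = 1.90 × 10^-11
Ka = [H+]²/(0.26 − [H+]) = 1.90 × 10^-11
Since Ka ≪ C₀, [H+] ≈ √(Ka·C₀) = 2.22 × 10^-6 M.
pH = −log(2.22 × 10^-6) = 5.65

pH = 5.65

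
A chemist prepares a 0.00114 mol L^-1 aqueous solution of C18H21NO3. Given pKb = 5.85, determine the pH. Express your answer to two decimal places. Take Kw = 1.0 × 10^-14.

C18H21NO3 + H2O ⇌ C18H22NO3+ + OH-
Kb = 10^(−5.85) = 1.41 × 10^-6
From the ICE table, Kb = x²/(0.00114 − x) = 1.41 × 10^-6.
Since Kb ≪ C₀, x ≈ √(Kb·C₀) = 4.01 × 10^-5 M.
pOH = 4.40, so pH = 14.00 − pOH = 9.60

pH = 9.60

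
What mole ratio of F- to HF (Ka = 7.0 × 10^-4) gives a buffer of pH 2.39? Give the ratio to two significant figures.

ratio = 0.17

pKa = -log(7.0 × 10^-4) = 3.155
pH = pKa + log(r) ⇒ log(r) = 2.39 − 3.155 = -0.765
r = [F-]/[HF] = 10^(-0.765) = 0.172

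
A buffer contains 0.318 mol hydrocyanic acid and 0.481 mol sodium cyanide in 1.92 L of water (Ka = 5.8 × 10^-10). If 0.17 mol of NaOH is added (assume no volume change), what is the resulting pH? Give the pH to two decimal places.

pH = 9.88

After neutralization: n(HCN) = 0.148 mol, n(CN-) = 0.651 mol.
pKa = −log(5.8 × 10^-10) = 9.237
Henderson–Hasselbalch with mole ratio 0.651/0.148: pH = 9.237 + (+0.643)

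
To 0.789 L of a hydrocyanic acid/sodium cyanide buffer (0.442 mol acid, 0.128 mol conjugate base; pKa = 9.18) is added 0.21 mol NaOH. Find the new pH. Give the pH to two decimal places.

pH = 9.34

After neutralization: n(HCN) = 0.232 mol, n(CN-) = 0.338 mol.
pH = pKa + log([A⁻]/[HA]) = 9.18 + log(0.338/0.232) = 9.18 +0.163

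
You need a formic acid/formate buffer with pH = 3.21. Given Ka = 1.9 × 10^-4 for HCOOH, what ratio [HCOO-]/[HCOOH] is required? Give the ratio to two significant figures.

ratio = 0.31

pKa = -log(1.9 × 10^-4) = 3.721
pH = pKa + log(r) ⇒ log(r) = 3.21 − 3.721 = -0.511
r = [HCOO-]/[HCOOH] = 10^(-0.511) = 0.308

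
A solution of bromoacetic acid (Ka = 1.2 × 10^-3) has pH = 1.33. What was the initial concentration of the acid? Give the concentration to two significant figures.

[H+] = 10^(-1.33) = 4.68 × 10^-2 M = x
Ka = x²/(C₀ − x) ⇒ C₀ = x + x²/Ka
C₀ = 4.68 × 10^-2 + (4.68 × 10^-2)²/(1.2 × 10^-3) = 1.87 M

C₀ = 1.9 M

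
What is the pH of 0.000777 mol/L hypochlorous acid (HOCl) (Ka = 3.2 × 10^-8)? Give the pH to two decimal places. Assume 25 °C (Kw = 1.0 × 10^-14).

pH = 5.30

HOCl ⇌ OCl- + H+
Ka = x²/(0.000777 − x) = 3.2 × 10^-8
Since Ka ≪ C₀, x ≈ √(Ka·C₀) = 4.99 × 10^-6 M.
(x/C₀ = 0.64% < 5%, so the approximation holds.)
pH = −log[H+] = −log(4.99 × 10^-6) = 5.30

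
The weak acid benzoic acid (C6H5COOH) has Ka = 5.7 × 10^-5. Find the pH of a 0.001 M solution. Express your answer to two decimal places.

C6H5COOH ⇌ C6H5COO- + H+
Ka = [H+]²/(0.001 − [H+]) = 5.7 × 10^-5
[H+] is not negligible relative to C₀; solve [H+]² + 5.7e-05·[H+] − 5.7e-08 = 0.
[H+] = (−Ka + √(Ka² + 4·Ka·C₀))/2 = 2.12 × 10^-4 M
pH = −log(2.12 × 10^-4) = 3.67

pH = 3.67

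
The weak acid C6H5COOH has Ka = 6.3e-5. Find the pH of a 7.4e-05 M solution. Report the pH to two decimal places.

pH = 4.36

C6H5COOH ⇌ C6H5COO- + H+
From the ICE table, Ka = [H+]²/(7.4e-05 − [H+]) = 6.3 × 10^-5.
The 5% rule fails; solving [H+]² + Ka·[H+] − Ka·C₀ = 0 exactly:
[H+] = [−6.3e-05 + √(6.3e-05² + 1.86e-08)]/2 = 4.37 × 10^-5 M
pH = −log(4.37 × 10^-5) = 4.36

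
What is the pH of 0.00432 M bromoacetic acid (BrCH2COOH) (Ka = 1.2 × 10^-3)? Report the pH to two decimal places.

pH = 2.76

BrCH2COOH ⇌ BrCH2COO- + H+
Ka = x²/(0.00432 − x) = 1.2 × 10^-3
The 5% rule fails; solving x² + Ka·x − Ka·C₀ = 0 exactly:
x = (−Ka + √(Ka² + 4·Ka·C₀))/2 = 1.75 × 10^-3 M
pH = −log(1.75 × 10^-3) = 2.76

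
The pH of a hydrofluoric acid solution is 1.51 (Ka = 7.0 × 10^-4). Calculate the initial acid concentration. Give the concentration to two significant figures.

[H+] = 10^(-1.51) = 3.09 × 10^-2 M = x
Ka = x²/(C₀ − x) ⇒ C₀ = x + x²/Ka
C₀ = 3.09 × 10^-2 + (3.09 × 10^-2)²/(7.0 × 10^-4) = 1.39 M

C₀ = 1.4 M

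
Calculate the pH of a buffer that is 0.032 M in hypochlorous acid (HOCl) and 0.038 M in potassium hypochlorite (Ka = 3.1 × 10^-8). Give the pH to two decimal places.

pH = 7.58

pKa = −log(3.1 × 10^-8) = 7.509
Using pH = pKa + log([base]/[acid]) with [base]/[acid] = 0.038/0.032:
pH = 7.509 + (+0.075) = 7.58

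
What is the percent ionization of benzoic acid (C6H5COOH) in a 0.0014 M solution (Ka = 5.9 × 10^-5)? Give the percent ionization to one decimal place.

18.5%

C6H5COOH ⇌ C6H5COO- + H+; let x = [H+] at equilibrium.
Solve x² + 5.9e-05x − 8.26e-08 = 0 → x = 2.59 × 10^-4 M
Fraction ionized = 2.59 × 10^-4 / 0.0014 = 0.1850 → 18.5%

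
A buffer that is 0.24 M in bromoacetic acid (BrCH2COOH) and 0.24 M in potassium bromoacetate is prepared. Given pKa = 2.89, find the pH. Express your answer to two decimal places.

pH = pKa + log([A⁻]/[HA]) = 2.89 + log(0.24/0.24)
pH = 2.89 + (+0.000) = 2.89

pH = 2.89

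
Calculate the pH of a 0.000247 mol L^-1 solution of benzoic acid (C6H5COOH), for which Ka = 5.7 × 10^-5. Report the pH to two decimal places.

pH = 4.03

C6H5COOH ⇌ C6H5COO- + H+
Let x = [H+] at equilibrium. Ka = x²/(0.000247 − x).
The 5% rule fails; solving x² + Ka·x − Ka·C₀ = 0 exactly:
x = (−Ka + √(Ka² + 4·Ka·C₀))/2 = 9.35 × 10^-5 M
pH = −log[H+] = −log(9.35 × 10^-5) = 4.03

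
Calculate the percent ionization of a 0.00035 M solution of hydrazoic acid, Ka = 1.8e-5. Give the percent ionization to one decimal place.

20.3%

HN3 ⇌ N3- + H+; let x = [H+] at equilibrium.
Solve x² + 1.8e-05x − 6.3e-09 = 0 → x = 7.09 × 10^-5 M
% ionization = x/C₀ × 100% = 7.09 × 10^-5/0.00035 × 100% = 20.3%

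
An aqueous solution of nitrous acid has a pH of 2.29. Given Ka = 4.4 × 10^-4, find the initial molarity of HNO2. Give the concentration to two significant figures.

C₀ = 6.5 × 10^-2 M

[H+] = 10^(-2.29) = 5.13 × 10^-3 M = x
Ka = x²/(C₀ − x) ⇒ C₀ = x + x²/Ka
C₀ = 5.13 × 10^-3 + (5.13 × 10^-3)²/(4.4 × 10^-4) = 6.49 × 10^-2 M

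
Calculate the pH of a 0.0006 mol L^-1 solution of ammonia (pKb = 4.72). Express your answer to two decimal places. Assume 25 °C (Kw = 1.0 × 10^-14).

pH = 9.99

NH3 + H2O ⇌ NH4+ + OH-
Kb = 10^(−4.72) = 1.91 × 10^-5
From the ICE table, Kb = [OH-]²/(0.0006 − [OH-]) = 1.91 × 10^-5.
The 5% rule fails; solving [OH-]² + Kb·[OH-] − Kb·C₀ = 0 exactly:
[OH-] = [−1.91e-05 + √(1.91e-05² + 4.58e-08)]/2 = 9.79 × 10^-5 M
pOH = 4.01, so pH = 14.00 − pOH = 9.99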